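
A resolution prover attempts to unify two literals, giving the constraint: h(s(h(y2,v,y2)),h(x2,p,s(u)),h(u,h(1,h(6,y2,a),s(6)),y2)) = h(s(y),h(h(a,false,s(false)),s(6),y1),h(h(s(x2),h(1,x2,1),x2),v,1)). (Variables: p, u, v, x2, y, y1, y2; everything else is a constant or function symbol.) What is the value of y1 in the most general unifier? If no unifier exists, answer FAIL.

Decompose h/3: s(h(y2,v,y2)) = s(y),  h(x2,p,s(u)) = h(h(a,false,s(false)),s(6),y1),  h(u,h(1,h(6,y2,a),s(6)),y2) = h(h(s(x2),h(1,x2,1),x2),v,1).
Decompose s/1: h(y2,v,y2) = y.
Bind y := h(y2,v,y2); no other remaining equation mentions y.
Decompose h/3: x2 = h(a,false,s(false)),  p = s(6),  s(u) = y1.
Bind x2 := h(a,false,s(false)); substituting into the one remaining equation that mentions x2 gives: h(u,h(1,h(6,y2,a),s(6)),y2) = h(h(s(h(a,false,s(false))),h(1,h(a,false,s(false)),1),h(a,false,s(false))),v,1).
Bind p := s(6); no other remaining equation mentions p.
Bind y1 := s(u); no other remaining equation mentions y1.
Decompose h/3: u = h(s(h(a,false,s(false))),h(1,h(a,false,s(false)),1),h(a,false,s(false))),  h(1,h(6,y2,a),s(6)) = v,  y2 = 1.
Bind u := h(s(h(a,false,s(false))),h(1,h(a,false,s(false)),1),h(a,false,s(false))); no other remaining equation mentions u. Substituting into the earlier binding gives y1 := s(h(s(h(a,false,s(false))),h(1,h(a,false,s(false)),1),h(a,false,s(false)))).
Bind v := h(1,h(6,y2,a),s(6)); no other remaining equation mentions v. Substituting into the earlier binding gives y := h(y2,h(1,h(6,y2,a),s(6)),y2).
Bind y2 := 1. Substituting into the earlier bindings gives y := h(1,h(1,h(6,1,a),s(6)),1), v := h(1,h(6,1,a),s(6)).
MGU = { y -> h(1,h(1,h(6,1,a),s(6)),1), x2 -> h(a,false,s(false)), p -> s(6), y1 -> s(h(s(h(a,false,s(false))),h(1,h(a,false,s(false)),1),h(a,false,s(false)))), u -> h(s(h(a,false,s(false))),h(1,h(a,false,s(false)),1),h(a,false,s(false))), v -> h(1,h(6,1,a),s(6)), y2 -> 1 }, so y1 -> s(h(s(h(a,false,s(false))),h(1,h(a,false,s(false)),1),h(a,false,s(false)))).

s(h(s(h(a,false,s(false))),h(1,h(a,false,s(false)),1),h(a,false,s(false))))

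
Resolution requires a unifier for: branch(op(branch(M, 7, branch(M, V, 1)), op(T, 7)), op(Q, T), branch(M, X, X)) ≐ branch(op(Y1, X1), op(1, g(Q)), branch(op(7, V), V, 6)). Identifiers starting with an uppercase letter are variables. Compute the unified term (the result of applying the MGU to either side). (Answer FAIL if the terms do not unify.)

branch(op(branch(op(7, 6), 7, branch(op(7, 6), 6, 1)), op(g(1), 7)), op(1, g(1)), branch(op(7, 6), 6, 6))

Decompose branch/3: op(branch(M, 7, branch(M, V, 1)), op(T, 7)) ≐ op(Y1, X1),  op(Q, T) ≐ op(1, g(Q)),  branch(M, X, X) ≐ branch(op(7, V), V, 6).
Decompose op/2: branch(M, 7, branch(M, V, 1)) ≐ Y1,  op(T, 7) ≐ X1.
Bind Y1 := branch(M, 7, branch(M, V, 1)); no other remaining equation mentions Y1.
Bind X1 := op(T, 7); no other remaining equation mentions X1.
Decompose op/2: Q ≐ 1,  T ≐ g(Q).
Bind Q := 1; substituting into the one remaining equation that mentions Q gives: T ≐ g(1).
Bind T := g(1); no other remaining equation mentions T. Substituting into the earlier binding gives X1 := op(g(1), 7).
Decompose branch/3: M ≐ op(7, V),  X ≐ V,  X ≐ 6.
Bind M := op(7, V); no other remaining equation mentions M. Substituting into the earlier binding gives Y1 := branch(op(7, V), 7, branch(op(7, V), V, 1)).
Bind X := V; substituting into the remaining equation gives: V ≐ 6.
Bind V := 6. Substituting into the earlier bindings gives Y1 := branch(op(7, 6), 7, branch(op(7, 6), 6, 1)), M := op(7, 6), X := 6.
Applying the MGU to either side gives branch(op(branch(op(7, 6), 7, branch(op(7, 6), 6, 1)), op(g(1), 7)), op(1, g(1)), branch(op(7, 6), 6, 6)).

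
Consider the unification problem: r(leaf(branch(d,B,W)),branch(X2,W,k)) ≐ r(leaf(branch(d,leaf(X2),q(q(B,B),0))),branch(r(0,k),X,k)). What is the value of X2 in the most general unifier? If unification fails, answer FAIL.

r(0,k)

Decompose r/2: leaf(branch(d,B,W)) ≐ leaf(branch(d,leaf(X2),q(q(B,B),0))),  branch(X2,W,k) ≐ branch(r(0,k),X,k).
Decompose leaf/1: branch(d,B,W) ≐ branch(d,leaf(X2),q(q(B,B),0)).
Decompose branch/3: d ≐ d,  B ≐ leaf(X2),  W ≐ q(q(B,B),0).
Delete trivial equation d ≐ d.
Bind B := leaf(X2); substituting into the one remaining equation that mentions B gives: W ≐ q(q(leaf(X2),leaf(X2)),0).
Bind W := q(q(leaf(X2),leaf(X2)),0); substituting into the remaining equation gives: branch(X2,q(q(leaf(X2),leaf(X2)),0),k) ≐ branch(r(0,k),X,k).
Decompose branch/3: X2 ≐ r(0,k),  q(q(leaf(X2),leaf(X2)),0) ≐ X,  k ≐ k.
Bind X2 := r(0,k); substituting into the one remaining equation that mentions X2 gives: q(q(leaf(r(0,k)),leaf(r(0,k))),0) ≐ X. Substituting into the earlier bindings gives B := leaf(r(0,k)), W := q(q(leaf(r(0,k)),leaf(r(0,k))),0).
Bind X := q(q(leaf(r(0,k)),leaf(r(0,k))),0); no other remaining equation mentions X.
Delete trivial equation k ≐ k.
MGU = { B ↦ leaf(r(0,k)), W ↦ q(q(leaf(r(0,k)),leaf(r(0,k))),0), X2 ↦ r(0,k), X ↦ q(q(leaf(r(0,k)),leaf(r(0,k))),0) }, so X2 ↦ r(0,k).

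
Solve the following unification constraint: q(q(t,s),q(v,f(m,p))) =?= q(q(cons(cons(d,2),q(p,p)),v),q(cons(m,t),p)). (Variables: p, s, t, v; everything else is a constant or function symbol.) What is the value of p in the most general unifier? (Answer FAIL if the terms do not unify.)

FAIL

Decompose q/2: q(t,s) =?= q(cons(cons(d,2),q(p,p)),v),  q(v,f(m,p)) =?= q(cons(m,t),p).
Decompose q/2: t =?= cons(cons(d,2),q(p,p)),  s =?= v.
Bind t := cons(cons(d,2),q(p,p)); substituting into the one remaining equation that mentions t gives: q(v,f(m,p)) =?= q(cons(m,cons(cons(d,2),q(p,p))),p).
Bind s := v; no other remaining equation mentions s.
Decompose q/2: v =?= cons(m,cons(cons(d,2),q(p,p))),  f(m,p) =?= p.
Bind v := cons(m,cons(cons(d,2),q(p,p))); no other remaining equation mentions v. Substituting into the earlier binding gives s := cons(m,cons(cons(d,2),q(p,p))).
Occurs check fails: p occurs in f(m,p); the equation p =?= f(m,p) has no finite solution.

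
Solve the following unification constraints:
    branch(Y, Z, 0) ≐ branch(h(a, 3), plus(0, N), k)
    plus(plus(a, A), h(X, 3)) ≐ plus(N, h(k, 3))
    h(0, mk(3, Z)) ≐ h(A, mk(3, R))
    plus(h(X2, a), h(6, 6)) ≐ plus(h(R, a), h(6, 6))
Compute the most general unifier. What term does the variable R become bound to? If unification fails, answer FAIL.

Decompose branch/3: Y ≐ h(a, 3),  Z ≐ plus(0, N),  0 ≐ k.
Bind Y := h(a, 3); no other remaining equation mentions Y.
Bind Z := plus(0, N); substituting into the one remaining equation that mentions Z gives: h(0, mk(3, plus(0, N))) ≐ h(A, mk(3, R)).
Clash: constants 0 and k differ; no unifier exists.

FAIL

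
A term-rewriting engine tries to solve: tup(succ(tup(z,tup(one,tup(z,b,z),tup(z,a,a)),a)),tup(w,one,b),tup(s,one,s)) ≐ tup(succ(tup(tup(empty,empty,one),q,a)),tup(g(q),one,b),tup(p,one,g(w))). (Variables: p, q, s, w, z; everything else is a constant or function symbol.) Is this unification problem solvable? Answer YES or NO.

Decompose tup/3: succ(tup(z,tup(one,tup(z,b,z),tup(z,a,a)),a)) ≐ succ(tup(tup(empty,empty,one),q,a)),  tup(w,one,b) ≐ tup(g(q),one,b),  tup(s,one,s) ≐ tup(p,one,g(w)).
Decompose succ/1: tup(z,tup(one,tup(z,b,z),tup(z,a,a)),a) ≐ tup(tup(empty,empty,one),q,a).
Decompose tup/3: z ≐ tup(empty,empty,one),  tup(one,tup(z,b,z),tup(z,a,a)) ≐ q,  a ≐ a.
Bind z := tup(empty,empty,one); substituting into the one remaining equation that mentions z gives: tup(one,tup(tup(empty,empty,one),b,tup(empty,empty,one)),tup(tup(empty,empty,one),a,a)) ≐ q.
Bind q := tup(one,tup(tup(empty,empty,one),b,tup(empty,empty,one)),tup(tup(empty,empty,one),a,a)); substituting into the one remaining equation that mentions q gives: tup(w,one,b) ≐ tup(g(tup(one,tup(tup(empty,empty,one),b,tup(empty,empty,one)),tup(tup(empty,empty,one),a,a))),one,b).
Delete trivial equation a ≐ a.
Decompose tup/3: w ≐ g(tup(one,tup(tup(empty,empty,one),b,tup(empty,empty,one)),tup(tup(empty,empty,one),a,a))),  one ≐ one,  b ≐ b.
Bind w := g(tup(one,tup(tup(empty,empty,one),b,tup(empty,empty,one)),tup(tup(empty,empty,one),a,a))); substituting into the one remaining equation that mentions w gives: tup(s,one,s) ≐ tup(p,one,g(g(tup(one,tup(tup(empty,empty,one),b,tup(empty,empty,one)),tup(tup(empty,empty,one),a,a))))).
Delete trivial equation one ≐ one.
Delete trivial equation b ≐ b.
Decompose tup/3: s ≐ p,  one ≐ one,  s ≐ g(g(tup(one,tup(tup(empty,empty,one),b,tup(empty,empty,one)),tup(tup(empty,empty,one),a,a)))).
Bind s := p; substituting into the one remaining equation that mentions s gives: p ≐ g(g(tup(one,tup(tup(empty,empty,one),b,tup(empty,empty,one)),tup(tup(empty,empty,one),a,a)))).
Delete trivial equation one ≐ one.
Bind p := g(g(tup(one,tup(tup(empty,empty,one),b,tup(empty,empty,one)),tup(tup(empty,empty,one),a,a)))). Substituting into the earlier binding gives s := g(g(tup(one,tup(tup(empty,empty,one),b,tup(empty,empty,one)),tup(tup(empty,empty,one),a,a)))).
No equations remain and no clash or occurs-check failure arose, so a unifier exists.

YES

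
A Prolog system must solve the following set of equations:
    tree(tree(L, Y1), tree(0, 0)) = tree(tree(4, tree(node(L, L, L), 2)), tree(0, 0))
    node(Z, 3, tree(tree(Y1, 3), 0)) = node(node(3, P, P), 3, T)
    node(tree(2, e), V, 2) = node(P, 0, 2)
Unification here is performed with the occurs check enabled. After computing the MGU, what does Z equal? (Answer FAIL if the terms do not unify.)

Decompose tree/2: tree(L, Y1) = tree(4, tree(node(L, L, L), 2)),  tree(0, 0) = tree(0, 0).
Decompose tree/2: L = 4,  Y1 = tree(node(L, L, L), 2).
Bind L := 4; substituting into the one remaining equation that mentions L gives: Y1 = tree(node(4, 4, 4), 2).
Bind Y1 := tree(node(4, 4, 4), 2); substituting into the one remaining equation that mentions Y1 gives: node(Z, 3, tree(tree(tree(node(4, 4, 4), 2), 3), 0)) = node(node(3, P, P), 3, T).
Delete trivial equation tree(0, 0) = tree(0, 0).
Decompose node/3: Z = node(3, P, P),  3 = 3,  tree(tree(tree(node(4, 4, 4), 2), 3), 0) = T.
Bind Z := node(3, P, P); no other remaining equation mentions Z.
Delete trivial equation 3 = 3.
Bind T := tree(tree(tree(node(4, 4, 4), 2), 3), 0); no other remaining equation mentions T.
Decompose node/3: tree(2, e) = P,  V = 0,  2 = 2.
Bind P := tree(2, e); no other remaining equation mentions P. Substituting into the earlier binding gives Z := node(3, tree(2, e), tree(2, e)).
Bind V := 0; no other remaining equation mentions V.
Delete trivial equation 2 = 2.
MGU = { L -> 4, Y1 -> tree(node(4, 4, 4), 2), Z -> node(3, tree(2, e), tree(2, e)), T -> tree(tree(tree(node(4, 4, 4), 2), 3), 0), P -> tree(2, e), V -> 0 }, so Z -> node(3, tree(2, e), tree(2, e)).

node(3, tree(2, e), tree(2, e))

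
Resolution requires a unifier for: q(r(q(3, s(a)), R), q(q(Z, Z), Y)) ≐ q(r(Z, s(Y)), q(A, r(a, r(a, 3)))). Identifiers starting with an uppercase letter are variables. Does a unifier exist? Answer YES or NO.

Decompose q/2: r(q(3, s(a)), R) ≐ r(Z, s(Y)),  q(q(Z, Z), Y) ≐ q(A, r(a, r(a, 3))).
Decompose r/2: q(3, s(a)) ≐ Z,  R ≐ s(Y).
Bind Z := q(3, s(a)); substituting into the one remaining equation that mentions Z gives: q(q(q(3, s(a)), q(3, s(a))), Y) ≐ q(A, r(a, r(a, 3))).
Bind R := s(Y); no other remaining equation mentions R.
Decompose q/2: q(q(3, s(a)), q(3, s(a))) ≐ A,  Y ≐ r(a, r(a, 3)).
Bind A := q(q(3, s(a)), q(3, s(a))); no other remaining equation mentions A.
Bind Y := r(a, r(a, 3)). Substituting into the earlier binding gives R := s(r(a, r(a, 3))).
No equations remain and no clash or occurs-check failure arose, so a unifier exists.

YES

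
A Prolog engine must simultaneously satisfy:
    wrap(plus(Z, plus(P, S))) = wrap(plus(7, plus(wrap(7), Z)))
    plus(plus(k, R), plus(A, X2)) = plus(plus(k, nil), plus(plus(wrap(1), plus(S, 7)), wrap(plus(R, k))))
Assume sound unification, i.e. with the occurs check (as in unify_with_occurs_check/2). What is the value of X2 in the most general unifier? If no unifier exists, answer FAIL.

wrap(plus(nil, k))

Decompose wrap/1: plus(Z, plus(P, S)) = plus(7, plus(wrap(7), Z)).
Decompose plus/2: Z = 7,  plus(P, S) = plus(wrap(7), Z).
Bind Z := 7; substituting into the one remaining equation that mentions Z gives: plus(P, S) = plus(wrap(7), 7).
Decompose plus/2: P = wrap(7),  S = 7.
Bind P := wrap(7); no other remaining equation mentions P.
Bind S := 7; substituting into the remaining equation gives: plus(plus(k, R), plus(A, X2)) = plus(plus(k, nil), plus(plus(wrap(1), plus(7, 7)), wrap(plus(R, k)))).
Decompose plus/2: plus(k, R) = plus(k, nil),  plus(A, X2) = plus(plus(wrap(1), plus(7, 7)), wrap(plus(R, k))).
Decompose plus/2: k = k,  R = nil.
Delete trivial equation k = k.
Bind R := nil; substituting into the remaining equation gives: plus(A, X2) = plus(plus(wrap(1), plus(7, 7)), wrap(plus(nil, k))).
Decompose plus/2: A = plus(wrap(1), plus(7, 7)),  X2 = wrap(plus(nil, k)).
Bind A := plus(wrap(1), plus(7, 7)); no other remaining equation mentions A.
Bind X2 := wrap(plus(nil, k)).
MGU = { Z = 7, P = wrap(7), S = 7, R = nil, A = plus(wrap(1), plus(7, 7)), X2 = wrap(plus(nil, k)) }, so X2 = wrap(plus(nil, k)).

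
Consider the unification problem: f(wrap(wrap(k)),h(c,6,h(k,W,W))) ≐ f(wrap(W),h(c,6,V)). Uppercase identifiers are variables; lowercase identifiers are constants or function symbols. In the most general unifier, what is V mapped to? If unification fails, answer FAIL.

h(k,wrap(k),wrap(k))

Decompose f/2: wrap(wrap(k)) ≐ wrap(W),  h(c,6,h(k,W,W)) ≐ h(c,6,V).
Decompose wrap/1: wrap(k) ≐ W.
Bind W := wrap(k); substituting into the remaining equation gives: h(c,6,h(k,wrap(k),wrap(k))) ≐ h(c,6,V).
Decompose h/3: c ≐ c,  6 ≐ 6,  h(k,wrap(k),wrap(k)) ≐ V.
Delete trivial equation c ≐ c.
Delete trivial equation 6 ≐ 6.
Bind V := h(k,wrap(k),wrap(k)).
MGU = { W ↦ wrap(k), V ↦ h(k,wrap(k),wrap(k)) }, so V ↦ h(k,wrap(k),wrap(k)).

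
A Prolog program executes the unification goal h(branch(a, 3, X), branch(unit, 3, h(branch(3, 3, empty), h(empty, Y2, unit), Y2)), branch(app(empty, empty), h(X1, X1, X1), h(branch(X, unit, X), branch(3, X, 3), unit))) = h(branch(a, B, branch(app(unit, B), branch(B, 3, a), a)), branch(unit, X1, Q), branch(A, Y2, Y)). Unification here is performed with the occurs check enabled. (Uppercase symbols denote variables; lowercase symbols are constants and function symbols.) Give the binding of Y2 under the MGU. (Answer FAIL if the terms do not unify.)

h(3, 3, 3)

Decompose h/3: branch(a, 3, X) = branch(a, B, branch(app(unit, B), branch(B, 3, a), a)),  branch(unit, 3, h(branch(3, 3, empty), h(empty, Y2, unit), Y2)) = branch(unit, X1, Q),  branch(app(empty, empty), h(X1, X1, X1), h(branch(X, unit, X), branch(3, X, 3), unit)) = branch(A, Y2, Y).
Decompose branch/3: a = a,  3 = B,  X = branch(app(unit, B), branch(B, 3, a), a).
Delete trivial equation a = a.
Bind B := 3; substituting into the one remaining equation that mentions B gives: X = branch(app(unit, 3), branch(3, 3, a), a).
Bind X := branch(app(unit, 3), branch(3, 3, a), a); substituting into the one remaining equation that mentions X gives: branch(app(empty, empty), h(X1, X1, X1), h(branch(branch(app(unit, 3), branch(3, 3, a), a), unit, branch(app(unit, 3), branch(3, 3, a), a)), branch(3, branch(app(unit, 3), branch(3, 3, a), a), 3), unit)) = branch(A, Y2, Y).
Decompose branch/3: unit = unit,  3 = X1,  h(branch(3, 3, empty), h(empty, Y2, unit), Y2) = Q.
Delete trivial equation unit = unit.
Bind X1 := 3; substituting into the one remaining equation that mentions X1 gives: branch(app(empty, empty), h(3, 3, 3), h(branch(branch(app(unit, 3), branch(3, 3, a), a), unit, branch(app(unit, 3), branch(3, 3, a), a)), branch(3, branch(app(unit, 3), branch(3, 3, a), a), 3), unit)) = branch(A, Y2, Y).
Bind Q := h(branch(3, 3, empty), h(empty, Y2, unit), Y2); no other remaining equation mentions Q.
Decompose branch/3: app(empty, empty) = A,  h(3, 3, 3) = Y2,  h(branch(branch(app(unit, 3), branch(3, 3, a), a), unit, branch(app(unit, 3), branch(3, 3, a), a)), branch(3, branch(app(unit, 3), branch(3, 3, a), a), 3), unit) = Y.
Bind A := app(empty, empty); no other remaining equation mentions A.
Bind Y2 := h(3, 3, 3); no other remaining equation mentions Y2. Substituting into the earlier binding gives Q := h(branch(3, 3, empty), h(empty, h(3, 3, 3), unit), h(3, 3, 3)).
Bind Y := h(branch(branch(app(unit, 3), branch(3, 3, a), a), unit, branch(app(unit, 3), branch(3, 3, a), a)), branch(3, branch(app(unit, 3), branch(3, 3, a), a), 3), unit).
MGU = { B -> 3, X -> branch(app(unit, 3), branch(3, 3, a), a), X1 -> 3, Q -> h(branch(3, 3, empty), h(empty, h(3, 3, 3), unit), h(3, 3, 3)), A -> app(empty, empty), Y2 -> h(3, 3, 3), Y -> h(branch(branch(app(unit, 3), branch(3, 3, a), a), unit, branch(app(unit, 3), branch(3, 3, a), a)), branch(3, branch(app(unit, 3), branch(3, 3, a), a), 3), unit) }, so Y2 -> h(3, 3, 3).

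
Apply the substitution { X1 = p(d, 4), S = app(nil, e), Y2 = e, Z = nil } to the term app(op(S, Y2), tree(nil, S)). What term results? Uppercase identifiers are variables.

app(op(app(nil, e), e), tree(nil, app(nil, e)))

Replace each occurrence of S with app(nil, e).
Replace each occurrence of Y2 with e.
Result: app(op(app(nil, e), e), tree(nil, app(nil, e))).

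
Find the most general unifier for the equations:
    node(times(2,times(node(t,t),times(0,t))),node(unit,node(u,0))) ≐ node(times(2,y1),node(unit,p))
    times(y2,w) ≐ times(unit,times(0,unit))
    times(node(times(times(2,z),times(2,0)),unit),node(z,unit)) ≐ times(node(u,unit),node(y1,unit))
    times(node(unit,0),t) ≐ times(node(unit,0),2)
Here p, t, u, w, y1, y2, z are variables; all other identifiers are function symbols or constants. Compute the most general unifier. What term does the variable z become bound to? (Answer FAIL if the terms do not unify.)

Decompose node/2: times(2,times(node(t,t),times(0,t))) ≐ times(2,y1),  node(unit,node(u,0)) ≐ node(unit,p).
Decompose times/2: 2 ≐ 2,  times(node(t,t),times(0,t)) ≐ y1.
Delete trivial equation 2 ≐ 2.
Bind y1 := times(node(t,t),times(0,t)); substituting into the one remaining equation that mentions y1 gives: times(node(times(times(2,z),times(2,0)),unit),node(z,unit)) ≐ times(node(u,unit),node(times(node(t,t),times(0,t)),unit)).
Decompose node/2: unit ≐ unit,  node(u,0) ≐ p.
Delete trivial equation unit ≐ unit.
Bind p := node(u,0); no other remaining equation mentions p.
Decompose times/2: y2 ≐ unit,  w ≐ times(0,unit).
Bind y2 := unit; no other remaining equation mentions y2.
Bind w := times(0,unit); no other remaining equation mentions w.
Decompose times/2: node(times(times(2,z),times(2,0)),unit) ≐ node(u,unit),  node(z,unit) ≐ node(times(node(t,t),times(0,t)),unit).
Decompose node/2: times(times(2,z),times(2,0)) ≐ u,  unit ≐ unit.
Bind u := times(times(2,z),times(2,0)); no other remaining equation mentions u. Substituting into the earlier binding gives p := node(times(times(2,z),times(2,0)),0).
Delete trivial equation unit ≐ unit.
Decompose node/2: z ≐ times(node(t,t),times(0,t)),  unit ≐ unit.
Bind z := times(node(t,t),times(0,t)); no other remaining equation mentions z. Substituting into the earlier bindings gives p := node(times(times(2,times(node(t,t),times(0,t))),times(2,0)),0), u := times(times(2,times(node(t,t),times(0,t))),times(2,0)).
Delete trivial equation unit ≐ unit.
Decompose times/2: node(unit,0) ≐ node(unit,0),  t ≐ 2.
Delete trivial equation node(unit,0) ≐ node(unit,0).
Bind t := 2. Substituting into the earlier bindings gives y1 := times(node(2,2),times(0,2)), p := node(times(times(2,times(node(2,2),times(0,2))),times(2,0)),0), u := times(times(2,times(node(2,2),times(0,2))),times(2,0)), z := times(node(2,2),times(0,2)).
MGU = { y1 := times(node(2,2),times(0,2)), p := node(times(times(2,times(node(2,2),times(0,2))),times(2,0)),0), y2 := unit, w := times(0,unit), u := times(times(2,times(node(2,2),times(0,2))),times(2,0)), z := times(node(2,2),times(0,2)), t := 2 }, so z := times(node(2,2),times(0,2)).

times(node(2,2),times(0,2))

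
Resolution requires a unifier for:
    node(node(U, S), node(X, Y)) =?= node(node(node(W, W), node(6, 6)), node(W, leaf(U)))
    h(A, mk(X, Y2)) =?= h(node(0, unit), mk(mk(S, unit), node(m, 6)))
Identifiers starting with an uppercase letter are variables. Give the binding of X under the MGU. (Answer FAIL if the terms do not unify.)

Decompose node/2: node(U, S) =?= node(node(W, W), node(6, 6)),  node(X, Y) =?= node(W, leaf(U)).
Decompose node/2: U =?= node(W, W),  S =?= node(6, 6).
Bind U := node(W, W); substituting into the one remaining equation that mentions U gives: node(X, Y) =?= node(W, leaf(node(W, W))).
Bind S := node(6, 6); substituting into the one remaining equation that mentions S gives: h(A, mk(X, Y2)) =?= h(node(0, unit), mk(mk(node(6, 6), unit), node(m, 6))).
Decompose node/2: X =?= W,  Y =?= leaf(node(W, W)).
Bind X := W; substituting into the one remaining equation that mentions X gives: h(A, mk(W, Y2)) =?= h(node(0, unit), mk(mk(node(6, 6), unit), node(m, 6))).
Bind Y := leaf(node(W, W)); no other remaining equation mentions Y.
Decompose h/2: A =?= node(0, unit),  mk(W, Y2) =?= mk(mk(node(6, 6), unit), node(m, 6)).
Bind A := node(0, unit); no other remaining equation mentions A.
Decompose mk/2: W =?= mk(node(6, 6), unit),  Y2 =?= node(m, 6).
Bind W := mk(node(6, 6), unit); no other remaining equation mentions W. Substituting into the earlier bindings gives U := node(mk(node(6, 6), unit), mk(node(6, 6), unit)), X := mk(node(6, 6), unit), Y := leaf(node(mk(node(6, 6), unit), mk(node(6, 6), unit))).
Bind Y2 := node(m, 6).
MGU = { U ↦ node(mk(node(6, 6), unit), mk(node(6, 6), unit)), S ↦ node(6, 6), X ↦ mk(node(6, 6), unit), Y ↦ leaf(node(mk(node(6, 6), unit), mk(node(6, 6), unit))), A ↦ node(0, unit), W ↦ mk(node(6, 6), unit), Y2 ↦ node(m, 6) }, so X ↦ mk(node(6, 6), unit).

mk(node(6, 6), unit)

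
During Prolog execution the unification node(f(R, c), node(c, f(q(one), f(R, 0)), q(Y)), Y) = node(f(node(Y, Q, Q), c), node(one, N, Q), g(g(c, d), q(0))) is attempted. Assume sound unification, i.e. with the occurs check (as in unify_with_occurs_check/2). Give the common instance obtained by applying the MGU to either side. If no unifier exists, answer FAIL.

FAIL

Decompose node/3: f(R, c) = f(node(Y, Q, Q), c),  node(c, f(q(one), f(R, 0)), q(Y)) = node(one, N, Q),  Y = g(g(c, d), q(0)).
Decompose f/2: R = node(Y, Q, Q),  c = c.
Bind R := node(Y, Q, Q); substituting into the one remaining equation that mentions R gives: node(c, f(q(one), f(node(Y, Q, Q), 0)), q(Y)) = node(one, N, Q).
Delete trivial equation c = c.
Decompose node/3: c = one,  f(q(one), f(node(Y, Q, Q), 0)) = N,  q(Y) = Q.
Clash: constants c and one differ; no unifier exists.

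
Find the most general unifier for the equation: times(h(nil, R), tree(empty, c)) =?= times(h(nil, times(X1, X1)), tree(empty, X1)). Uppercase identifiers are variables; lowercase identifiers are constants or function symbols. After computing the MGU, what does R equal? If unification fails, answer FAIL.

times(c, c)

Decompose times/2: h(nil, R) =?= h(nil, times(X1, X1)),  tree(empty, c) =?= tree(empty, X1).
Decompose h/2: nil =?= nil,  R =?= times(X1, X1).
Delete trivial equation nil =?= nil.
Bind R := times(X1, X1); no other remaining equation mentions R.
Decompose tree/2: empty =?= empty,  c =?= X1.
Delete trivial equation empty =?= empty.
Bind X1 := c. Substituting into the earlier binding gives R := times(c, c).
MGU = { R ↦ times(c, c), X1 ↦ c }, so R ↦ times(c, c).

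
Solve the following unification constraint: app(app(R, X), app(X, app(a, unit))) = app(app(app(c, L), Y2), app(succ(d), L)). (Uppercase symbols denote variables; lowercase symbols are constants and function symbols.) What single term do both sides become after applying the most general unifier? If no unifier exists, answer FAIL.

Decompose app/2: app(R, X) = app(app(c, L), Y2),  app(X, app(a, unit)) = app(succ(d), L).
Decompose app/2: R = app(c, L),  X = Y2.
Bind R := app(c, L); no other remaining equation mentions R.
Bind X := Y2; substituting into the remaining equation gives: app(Y2, app(a, unit)) = app(succ(d), L).
Decompose app/2: Y2 = succ(d),  app(a, unit) = L.
Bind Y2 := succ(d); no other remaining equation mentions Y2. Substituting into the earlier binding gives X := succ(d).
Bind L := app(a, unit). Substituting into the earlier binding gives R := app(c, app(a, unit)).
Applying the MGU to either side gives app(app(app(c, app(a, unit)), succ(d)), app(succ(d), app(a, unit))).

app(app(app(c, app(a, unit)), succ(d)), app(succ(d), app(a, unit)))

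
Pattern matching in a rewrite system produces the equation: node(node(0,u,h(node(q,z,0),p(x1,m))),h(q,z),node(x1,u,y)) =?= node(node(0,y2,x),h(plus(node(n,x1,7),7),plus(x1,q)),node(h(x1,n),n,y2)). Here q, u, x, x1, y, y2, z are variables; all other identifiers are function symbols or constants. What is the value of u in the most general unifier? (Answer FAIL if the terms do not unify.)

FAIL

Decompose node/3: node(0,u,h(node(q,z,0),p(x1,m))) =?= node(0,y2,x),  h(q,z) =?= h(plus(node(n,x1,7),7),plus(x1,q)),  node(x1,u,y) =?= node(h(x1,n),n,y2).
Decompose node/3: 0 =?= 0,  u =?= y2,  h(node(q,z,0),p(x1,m)) =?= x.
Delete trivial equation 0 =?= 0.
Bind u := y2; substituting into the one remaining equation that mentions u gives: node(x1,y2,y) =?= node(h(x1,n),n,y2).
Bind x := h(node(q,z,0),p(x1,m)); no other remaining equation mentions x.
Decompose h/2: q =?= plus(node(n,x1,7),7),  z =?= plus(x1,q).
Bind q := plus(node(n,x1,7),7); substituting into the one remaining equation that mentions q gives: z =?= plus(x1,plus(node(n,x1,7),7)). Substituting into the earlier binding gives x := h(node(plus(node(n,x1,7),7),z,0),p(x1,m)).
Bind z := plus(x1,plus(node(n,x1,7),7)); no other remaining equation mentions z. Substituting into the earlier binding gives x := h(node(plus(node(n,x1,7),7),plus(x1,plus(node(n,x1,7),7)),0),p(x1,m)).
Decompose node/3: x1 =?= h(x1,n),  y2 =?= n,  y =?= y2.
Occurs check fails: x1 occurs in h(x1,n); the equation x1 =?= h(x1,n) has no finite solution.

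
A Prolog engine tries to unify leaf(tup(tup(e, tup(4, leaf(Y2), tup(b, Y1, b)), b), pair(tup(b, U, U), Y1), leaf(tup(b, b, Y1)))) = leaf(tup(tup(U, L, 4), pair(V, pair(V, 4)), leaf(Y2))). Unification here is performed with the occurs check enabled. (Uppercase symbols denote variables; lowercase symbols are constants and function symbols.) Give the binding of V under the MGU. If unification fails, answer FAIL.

Decompose leaf/1: tup(tup(e, tup(4, leaf(Y2), tup(b, Y1, b)), b), pair(tup(b, U, U), Y1), leaf(tup(b, b, Y1))) = tup(tup(U, L, 4), pair(V, pair(V, 4)), leaf(Y2)).
Decompose tup/3: tup(e, tup(4, leaf(Y2), tup(b, Y1, b)), b) = tup(U, L, 4),  pair(tup(b, U, U), Y1) = pair(V, pair(V, 4)),  leaf(tup(b, b, Y1)) = leaf(Y2).
Decompose tup/3: e = U,  tup(4, leaf(Y2), tup(b, Y1, b)) = L,  b = 4.
Bind U := e; substituting into the one remaining equation that mentions U gives: pair(tup(b, e, e), Y1) = pair(V, pair(V, 4)).
Bind L := tup(4, leaf(Y2), tup(b, Y1, b)); no other remaining equation mentions L.
Clash: constants b and 4 differ; no unifier exists.

FAIL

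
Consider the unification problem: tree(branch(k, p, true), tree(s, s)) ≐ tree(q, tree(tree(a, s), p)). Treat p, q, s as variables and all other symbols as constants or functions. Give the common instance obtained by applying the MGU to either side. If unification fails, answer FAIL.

FAIL

Decompose tree/2: branch(k, p, true) ≐ q,  tree(s, s) ≐ tree(tree(a, s), p).
Bind q := branch(k, p, true); no other remaining equation mentions q.
Decompose tree/2: s ≐ tree(a, s),  s ≐ p.
Occurs check fails: s occurs in tree(a, s); the equation s ≐ tree(a, s) has no finite solution.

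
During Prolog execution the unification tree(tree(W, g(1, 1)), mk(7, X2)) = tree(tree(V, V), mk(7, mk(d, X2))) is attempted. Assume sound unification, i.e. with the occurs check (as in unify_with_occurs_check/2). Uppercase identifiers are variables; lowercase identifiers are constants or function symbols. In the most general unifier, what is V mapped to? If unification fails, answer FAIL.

FAIL

Decompose tree/2: tree(W, g(1, 1)) = tree(V, V),  mk(7, X2) = mk(7, mk(d, X2)).
Decompose tree/2: W = V,  g(1, 1) = V.
Bind W := V; no other remaining equation mentions W.
Bind V := g(1, 1); no other remaining equation mentions V. Substituting into the earlier binding gives W := g(1, 1).
Decompose mk/2: 7 = 7,  X2 = mk(d, X2).
Delete trivial equation 7 = 7.
Occurs check fails: X2 occurs in mk(d, X2); the equation X2 = mk(d, X2) has no finite solution.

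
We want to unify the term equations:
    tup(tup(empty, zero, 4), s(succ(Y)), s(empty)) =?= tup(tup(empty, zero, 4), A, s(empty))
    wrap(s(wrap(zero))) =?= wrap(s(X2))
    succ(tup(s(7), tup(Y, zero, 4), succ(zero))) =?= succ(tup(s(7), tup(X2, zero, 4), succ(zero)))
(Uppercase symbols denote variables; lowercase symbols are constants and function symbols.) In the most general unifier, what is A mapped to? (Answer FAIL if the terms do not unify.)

Decompose tup/3: tup(empty, zero, 4) =?= tup(empty, zero, 4),  s(succ(Y)) =?= A,  s(empty) =?= s(empty).
Delete trivial equation tup(empty, zero, 4) =?= tup(empty, zero, 4).
Bind A := s(succ(Y)); no other remaining equation mentions A.
Delete trivial equation s(empty) =?= s(empty).
Decompose wrap/1: s(wrap(zero)) =?= s(X2).
Decompose s/1: wrap(zero) =?= X2.
Bind X2 := wrap(zero); substituting into the remaining equation gives: succ(tup(s(7), tup(Y, zero, 4), succ(zero))) =?= succ(tup(s(7), tup(wrap(zero), zero, 4), succ(zero))).
Decompose succ/1: tup(s(7), tup(Y, zero, 4), succ(zero)) =?= tup(s(7), tup(wrap(zero), zero, 4), succ(zero)).
Decompose tup/3: s(7) =?= s(7),  tup(Y, zero, 4) =?= tup(wrap(zero), zero, 4),  succ(zero) =?= succ(zero).
Delete trivial equation s(7) =?= s(7).
Decompose tup/3: Y =?= wrap(zero),  zero =?= zero,  4 =?= 4.
Bind Y := wrap(zero); no other remaining equation mentions Y. Substituting into the earlier binding gives A := s(succ(wrap(zero))).
Delete trivial equation zero =?= zero.
Delete trivial equation 4 =?= 4.
Delete trivial equation succ(zero) =?= succ(zero).
MGU = { A -> s(succ(wrap(zero))), X2 -> wrap(zero), Y -> wrap(zero) }, so A -> s(succ(wrap(zero))).

s(succ(wrap(zero)))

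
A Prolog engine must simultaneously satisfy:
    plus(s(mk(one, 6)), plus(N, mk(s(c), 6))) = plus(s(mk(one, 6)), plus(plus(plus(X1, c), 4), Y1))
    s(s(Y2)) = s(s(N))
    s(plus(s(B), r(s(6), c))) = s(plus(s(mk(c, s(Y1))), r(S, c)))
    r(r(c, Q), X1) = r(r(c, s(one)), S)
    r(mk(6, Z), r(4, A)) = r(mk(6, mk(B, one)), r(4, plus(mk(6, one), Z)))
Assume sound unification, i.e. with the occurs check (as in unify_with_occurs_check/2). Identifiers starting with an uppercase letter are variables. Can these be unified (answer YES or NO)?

Decompose plus/2: s(mk(one, 6)) = s(mk(one, 6)),  plus(N, mk(s(c), 6)) = plus(plus(plus(X1, c), 4), Y1).
Delete trivial equation s(mk(one, 6)) = s(mk(one, 6)).
Decompose plus/2: N = plus(plus(X1, c), 4),  mk(s(c), 6) = Y1.
Bind N := plus(plus(X1, c), 4); substituting into the one remaining equation that mentions N gives: s(s(Y2)) = s(s(plus(plus(X1, c), 4))).
Bind Y1 := mk(s(c), 6); substituting into the one remaining equation that mentions Y1 gives: s(plus(s(B), r(s(6), c))) = s(plus(s(mk(c, s(mk(s(c), 6)))), r(S, c))).
Decompose s/1: s(Y2) = s(plus(plus(X1, c), 4)).
Decompose s/1: Y2 = plus(plus(X1, c), 4).
Bind Y2 := plus(plus(X1, c), 4); no other remaining equation mentions Y2.
Decompose s/1: plus(s(B), r(s(6), c)) = plus(s(mk(c, s(mk(s(c), 6)))), r(S, c)).
Decompose plus/2: s(B) = s(mk(c, s(mk(s(c), 6)))),  r(s(6), c) = r(S, c).
Decompose s/1: B = mk(c, s(mk(s(c), 6))).
Bind B := mk(c, s(mk(s(c), 6))); substituting into the one remaining equation that mentions B gives: r(mk(6, Z), r(4, A)) = r(mk(6, mk(mk(c, s(mk(s(c), 6))), one)), r(4, plus(mk(6, one), Z))).
Decompose r/2: s(6) = S,  c = c.
Bind S := s(6); substituting into the one remaining equation that mentions S gives: r(r(c, Q), X1) = r(r(c, s(one)), s(6)).
Delete trivial equation c = c.
Decompose r/2: r(c, Q) = r(c, s(one)),  X1 = s(6).
Decompose r/2: c = c,  Q = s(one).
Delete trivial equation c = c.
Bind Q := s(one); no other remaining equation mentions Q.
Bind X1 := s(6); no other remaining equation mentions X1. Substituting into the earlier bindings gives N := plus(plus(s(6), c), 4), Y2 := plus(plus(s(6), c), 4).
Decompose r/2: mk(6, Z) = mk(6, mk(mk(c, s(mk(s(c), 6))), one)),  r(4, A) = r(4, plus(mk(6, one), Z)).
Decompose mk/2: 6 = 6,  Z = mk(mk(c, s(mk(s(c), 6))), one).
Delete trivial equation 6 = 6.
Bind Z := mk(mk(c, s(mk(s(c), 6))), one); substituting into the remaining equation gives: r(4, A) = r(4, plus(mk(6, one), mk(mk(c, s(mk(s(c), 6))), one))).
Decompose r/2: 4 = 4,  A = plus(mk(6, one), mk(mk(c, s(mk(s(c), 6))), one)).
Delete trivial equation 4 = 4.
Bind A := plus(mk(6, one), mk(mk(c, s(mk(s(c), 6))), one)).
No equations remain and no clash or occurs-check failure arose, so a unifier exists.

YES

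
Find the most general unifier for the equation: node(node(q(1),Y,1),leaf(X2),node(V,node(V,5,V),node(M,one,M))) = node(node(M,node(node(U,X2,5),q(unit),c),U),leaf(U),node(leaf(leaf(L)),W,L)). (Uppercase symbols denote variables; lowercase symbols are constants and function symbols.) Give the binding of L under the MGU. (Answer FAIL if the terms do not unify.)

node(q(1),one,q(1))

Decompose node/3: node(q(1),Y,1) = node(M,node(node(U,X2,5),q(unit),c),U),  leaf(X2) = leaf(U),  node(V,node(V,5,V),node(M,one,M)) = node(leaf(leaf(L)),W,L).
Decompose node/3: q(1) = M,  Y = node(node(U,X2,5),q(unit),c),  1 = U.
Bind M := q(1); substituting into the one remaining equation that mentions M gives: node(V,node(V,5,V),node(q(1),one,q(1))) = node(leaf(leaf(L)),W,L).
Bind Y := node(node(U,X2,5),q(unit),c); no other remaining equation mentions Y.
Bind U := 1; substituting into the one remaining equation that mentions U gives: leaf(X2) = leaf(1). Substituting into the earlier binding gives Y := node(node(1,X2,5),q(unit),c).
Decompose leaf/1: X2 = 1.
Bind X2 := 1; no other remaining equation mentions X2. Substituting into the earlier binding gives Y := node(node(1,1,5),q(unit),c).
Decompose node/3: V = leaf(leaf(L)),  node(V,5,V) = W,  node(q(1),one,q(1)) = L.
Bind V := leaf(leaf(L)); substituting into the one remaining equation that mentions V gives: node(leaf(leaf(L)),5,leaf(leaf(L))) = W.
Bind W := node(leaf(leaf(L)),5,leaf(leaf(L))); no other remaining equation mentions W.
Bind L := node(q(1),one,q(1)). Substituting into the earlier bindings gives V := leaf(leaf(node(q(1),one,q(1)))), W := node(leaf(leaf(node(q(1),one,q(1)))),5,leaf(leaf(node(q(1),one,q(1))))).
MGU = { M -> q(1), Y -> node(node(1,1,5),q(unit),c), U -> 1, X2 -> 1, V -> leaf(leaf(node(q(1),one,q(1)))), W -> node(leaf(leaf(node(q(1),one,q(1)))),5,leaf(leaf(node(q(1),one,q(1))))), L -> node(q(1),one,q(1)) }, so L -> node(q(1),one,q(1)).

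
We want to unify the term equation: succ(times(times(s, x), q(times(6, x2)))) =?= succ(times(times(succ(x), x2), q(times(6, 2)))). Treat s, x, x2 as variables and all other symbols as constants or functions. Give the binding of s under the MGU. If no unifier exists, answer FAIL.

Decompose succ/1: times(times(s, x), q(times(6, x2))) =?= times(times(succ(x), x2), q(times(6, 2))).
Decompose times/2: times(s, x) =?= times(succ(x), x2),  q(times(6, x2)) =?= q(times(6, 2)).
Decompose times/2: s =?= succ(x),  x =?= x2.
Bind s := succ(x); no other remaining equation mentions s.
Bind x := x2; no other remaining equation mentions x. Substituting into the earlier binding gives s := succ(x2).
Decompose q/1: times(6, x2) =?= times(6, 2).
Decompose times/2: 6 =?= 6,  x2 =?= 2.
Delete trivial equation 6 =?= 6.
Bind x2 := 2. Substituting into the earlier bindings gives s := succ(2), x := 2.
MGU = { s ↦ succ(2), x ↦ 2, x2 ↦ 2 }, so s ↦ succ(2).

succ(2)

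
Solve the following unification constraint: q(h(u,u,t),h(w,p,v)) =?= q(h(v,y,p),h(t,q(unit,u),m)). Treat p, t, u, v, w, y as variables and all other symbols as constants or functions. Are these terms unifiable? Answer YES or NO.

Decompose q/2: h(u,u,t) =?= h(v,y,p),  h(w,p,v) =?= h(t,q(unit,u),m).
Decompose h/3: u =?= v,  u =?= y,  t =?= p.
Bind u := v; substituting into the 2 remaining equations that mention u gives: v =?= y,  h(w,p,v) =?= h(t,q(unit,v),m).
Bind v := y; substituting into the one remaining equation that mentions v gives: h(w,p,y) =?= h(t,q(unit,y),m). Substituting into the earlier binding gives u := y.
Bind t := p; substituting into the remaining equation gives: h(w,p,y) =?= h(p,q(unit,y),m).
Decompose h/3: w =?= p,  p =?= q(unit,y),  y =?= m.
Bind w := p; no other remaining equation mentions w.
Bind p := q(unit,y); no other remaining equation mentions p. Substituting into the earlier bindings gives t := q(unit,y), w := q(unit,y).
Bind y := m. Substituting into the earlier bindings gives u := m, v := m, t := q(unit,m), w := q(unit,m), p := q(unit,m).
No equations remain and no clash or occurs-check failure arose, so a unifier exists.

YES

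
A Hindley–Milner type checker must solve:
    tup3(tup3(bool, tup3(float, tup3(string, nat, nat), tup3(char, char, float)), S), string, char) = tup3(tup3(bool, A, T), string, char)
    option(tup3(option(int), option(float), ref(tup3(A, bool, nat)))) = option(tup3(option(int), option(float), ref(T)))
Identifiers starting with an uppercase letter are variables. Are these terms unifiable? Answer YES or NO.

Decompose tup3/3: tup3(bool, tup3(float, tup3(string, nat, nat), tup3(char, char, float)), S) = tup3(bool, A, T),  string = string,  char = char.
Decompose tup3/3: bool = bool,  tup3(float, tup3(string, nat, nat), tup3(char, char, float)) = A,  S = T.
Delete trivial equation bool = bool.
Bind A := tup3(float, tup3(string, nat, nat), tup3(char, char, float)); substituting into the one remaining equation that mentions A gives: option(tup3(option(int), option(float), ref(tup3(tup3(float, tup3(string, nat, nat), tup3(char, char, float)), bool, nat)))) = option(tup3(option(int), option(float), ref(T))).
Bind S := T; no other remaining equation mentions S.
Delete trivial equation string = string.
Delete trivial equation char = char.
Decompose option/1: tup3(option(int), option(float), ref(tup3(tup3(float, tup3(string, nat, nat), tup3(char, char, float)), bool, nat))) = tup3(option(int), option(float), ref(T)).
Decompose tup3/3: option(int) = option(int),  option(float) = option(float),  ref(tup3(tup3(float, tup3(string, nat, nat), tup3(char, char, float)), bool, nat)) = ref(T).
Delete trivial equation option(int) = option(int).
Delete trivial equation option(float) = option(float).
Decompose ref/1: tup3(tup3(float, tup3(string, nat, nat), tup3(char, char, float)), bool, nat) = T.
Bind T := tup3(tup3(float, tup3(string, nat, nat), tup3(char, char, float)), bool, nat). Substituting into the earlier binding gives S := tup3(tup3(float, tup3(string, nat, nat), tup3(char, char, float)), bool, nat).
No equations remain and no clash or occurs-check failure arose, so a unifier exists.

YES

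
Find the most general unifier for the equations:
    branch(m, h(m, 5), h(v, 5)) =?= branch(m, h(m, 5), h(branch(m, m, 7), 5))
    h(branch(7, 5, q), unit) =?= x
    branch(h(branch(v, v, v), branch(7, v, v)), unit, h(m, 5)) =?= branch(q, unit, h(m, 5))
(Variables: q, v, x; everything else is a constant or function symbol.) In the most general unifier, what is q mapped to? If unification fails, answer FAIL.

h(branch(branch(m, m, 7), branch(m, m, 7), branch(m, m, 7)), branch(7, branch(m, m, 7), branch(m, m, 7)))

Decompose branch/3: m =?= m,  h(m, 5) =?= h(m, 5),  h(v, 5) =?= h(branch(m, m, 7), 5).
Delete trivial equation m =?= m.
Delete trivial equation h(m, 5) =?= h(m, 5).
Decompose h/2: v =?= branch(m, m, 7),  5 =?= 5.
Bind v := branch(m, m, 7); substituting into the one remaining equation that mentions v gives: branch(h(branch(branch(m, m, 7), branch(m, m, 7), branch(m, m, 7)), branch(7, branch(m, m, 7), branch(m, m, 7))), unit, h(m, 5)) =?= branch(q, unit, h(m, 5)).
Delete trivial equation 5 =?= 5.
Bind x := h(branch(7, 5, q), unit); no other remaining equation mentions x.
Decompose branch/3: h(branch(branch(m, m, 7), branch(m, m, 7), branch(m, m, 7)), branch(7, branch(m, m, 7), branch(m, m, 7))) =?= q,  unit =?= unit,  h(m, 5) =?= h(m, 5).
Bind q := h(branch(branch(m, m, 7), branch(m, m, 7), branch(m, m, 7)), branch(7, branch(m, m, 7), branch(m, m, 7))); no other remaining equation mentions q. Substituting into the earlier binding gives x := h(branch(7, 5, h(branch(branch(m, m, 7), branch(m, m, 7), branch(m, m, 7)), branch(7, branch(m, m, 7), branch(m, m, 7)))), unit).
Delete trivial equation unit =?= unit.
Delete trivial equation h(m, 5) =?= h(m, 5).
MGU = { v ↦ branch(m, m, 7), x ↦ h(branch(7, 5, h(branch(branch(m, m, 7), branch(m, m, 7), branch(m, m, 7)), branch(7, branch(m, m, 7), branch(m, m, 7)))), unit), q ↦ h(branch(branch(m, m, 7), branch(m, m, 7), branch(m, m, 7)), branch(7, branch(m, m, 7), branch(m, m, 7))) }, so q ↦ h(branch(branch(m, m, 7), branch(m, m, 7), branch(m, m, 7)), branch(7, branch(m, m, 7), branch(m, m, 7))).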